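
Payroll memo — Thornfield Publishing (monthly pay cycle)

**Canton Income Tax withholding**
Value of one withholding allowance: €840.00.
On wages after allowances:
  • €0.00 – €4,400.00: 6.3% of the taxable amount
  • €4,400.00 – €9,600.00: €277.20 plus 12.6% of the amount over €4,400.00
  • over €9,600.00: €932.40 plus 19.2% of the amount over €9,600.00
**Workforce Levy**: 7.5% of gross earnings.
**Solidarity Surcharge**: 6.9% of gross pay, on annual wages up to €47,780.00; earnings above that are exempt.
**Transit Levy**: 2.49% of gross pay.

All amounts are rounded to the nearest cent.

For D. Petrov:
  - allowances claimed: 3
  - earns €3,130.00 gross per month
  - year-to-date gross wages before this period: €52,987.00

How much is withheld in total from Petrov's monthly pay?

€351.12

Canton Income Tax: taxable = €3,130.00 − 3×€840.00 = €610.00
  6.3% × €610.00 = €38.43
Workforce Levy: 7.5% × €3,130.00 = €234.75
Solidarity Surcharge: YTD €52,987.00 ≥ cap €47,780.00 → €0.00
Transit Levy: 2.49% × €3,130.00 = €77.94
Total: €38.43 + €234.75 + €0.00 + €77.94 = €351.12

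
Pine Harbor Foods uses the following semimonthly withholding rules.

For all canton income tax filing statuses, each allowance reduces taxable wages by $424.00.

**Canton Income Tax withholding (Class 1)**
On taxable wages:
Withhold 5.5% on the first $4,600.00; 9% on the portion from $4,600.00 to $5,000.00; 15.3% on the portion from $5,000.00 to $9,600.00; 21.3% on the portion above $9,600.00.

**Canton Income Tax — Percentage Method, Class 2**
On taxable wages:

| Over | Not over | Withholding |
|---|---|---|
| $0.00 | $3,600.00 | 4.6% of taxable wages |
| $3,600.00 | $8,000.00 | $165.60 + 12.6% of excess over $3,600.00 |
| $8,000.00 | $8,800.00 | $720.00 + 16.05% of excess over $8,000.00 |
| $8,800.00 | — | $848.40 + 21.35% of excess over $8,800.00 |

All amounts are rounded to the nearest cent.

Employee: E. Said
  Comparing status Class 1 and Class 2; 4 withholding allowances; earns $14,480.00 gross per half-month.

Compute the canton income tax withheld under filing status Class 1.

Canton Income Tax (Class 1): taxable = $14,480.00 − 4×$424.00 = $12,784.00
  $992.80 + 21.3% × ($12,784.00 − $9,600.00) = $992.80 + 21.3% × $3,184.00 = $1,670.99

$1,670.99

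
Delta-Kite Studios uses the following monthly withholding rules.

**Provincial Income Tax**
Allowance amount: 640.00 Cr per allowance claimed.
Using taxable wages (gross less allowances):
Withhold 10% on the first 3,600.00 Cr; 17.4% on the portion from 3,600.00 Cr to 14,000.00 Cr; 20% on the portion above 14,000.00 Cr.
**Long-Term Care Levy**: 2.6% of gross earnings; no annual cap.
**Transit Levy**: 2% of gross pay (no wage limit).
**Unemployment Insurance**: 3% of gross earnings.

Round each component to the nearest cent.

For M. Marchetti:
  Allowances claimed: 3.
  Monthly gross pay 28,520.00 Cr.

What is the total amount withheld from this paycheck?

6,857.12 Cr

Provincial Income Tax: taxable = 28,520.00 Cr − 3×640.00 Cr = 26,600.00 Cr
  2,169.60 Cr + 20% × (26,600.00 Cr − 14,000.00 Cr) = 2,169.60 Cr + 20% × 12,600.00 Cr = 4,689.60 Cr
Long-Term Care Levy: 2.6% × 28,520.00 Cr = 741.52 Cr
Transit Levy: 2% × 28,520.00 Cr = 570.40 Cr
Unemployment Insurance: 3% × 28,520.00 Cr = 855.60 Cr
Total: 4,689.60 Cr + 741.52 Cr + 570.40 Cr + 855.60 Cr = 6,857.12 Cr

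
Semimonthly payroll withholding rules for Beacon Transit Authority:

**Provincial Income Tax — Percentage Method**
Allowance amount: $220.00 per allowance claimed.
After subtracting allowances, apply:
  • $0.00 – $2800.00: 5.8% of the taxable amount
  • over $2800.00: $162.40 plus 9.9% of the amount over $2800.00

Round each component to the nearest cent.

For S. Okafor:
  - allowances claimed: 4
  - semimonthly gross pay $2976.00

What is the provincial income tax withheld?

Provincial Income Tax: taxable = $2976.00 − 4×$220.00 = $2096.00
  5.8% × $2096.00 = $121.57

$121.57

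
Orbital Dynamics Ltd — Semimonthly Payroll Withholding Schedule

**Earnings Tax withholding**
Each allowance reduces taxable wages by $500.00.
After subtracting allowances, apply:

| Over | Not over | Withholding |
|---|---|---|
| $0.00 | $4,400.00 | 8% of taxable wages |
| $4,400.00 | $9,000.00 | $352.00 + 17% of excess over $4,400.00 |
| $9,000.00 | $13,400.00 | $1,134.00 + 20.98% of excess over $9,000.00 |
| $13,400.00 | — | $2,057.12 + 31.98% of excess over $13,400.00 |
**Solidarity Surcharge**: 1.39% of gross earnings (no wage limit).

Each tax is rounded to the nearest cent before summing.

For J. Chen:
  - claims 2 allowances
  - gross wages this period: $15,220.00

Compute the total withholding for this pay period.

$2,530.92

Earnings Tax: taxable = $15,220.00 − 2×$500.00 = $14,220.00
  $2,057.12 + 31.98% × ($14,220.00 − $13,400.00) = $2,057.12 + 31.98% × $820.00 = $2,319.36
Solidarity Surcharge: 1.39% × $15,220.00 = $211.56
Total: $2,319.36 + $211.56 = $2,530.92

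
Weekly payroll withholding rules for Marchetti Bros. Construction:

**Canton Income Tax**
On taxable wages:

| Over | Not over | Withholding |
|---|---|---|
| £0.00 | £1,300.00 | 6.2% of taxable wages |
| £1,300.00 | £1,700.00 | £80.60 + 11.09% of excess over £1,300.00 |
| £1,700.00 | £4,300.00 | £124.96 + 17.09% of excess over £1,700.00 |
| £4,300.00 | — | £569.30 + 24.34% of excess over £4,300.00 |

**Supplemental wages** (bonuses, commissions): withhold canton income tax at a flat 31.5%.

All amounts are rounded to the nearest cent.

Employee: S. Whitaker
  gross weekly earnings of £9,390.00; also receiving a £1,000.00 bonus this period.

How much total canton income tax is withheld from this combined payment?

£2,123.21

Canton Income Tax: taxable = £9,390.00
  £569.30 + 24.34% × (£9,390.00 − £4,300.00) = £569.30 + 24.34% × £5,090.00 = £1,808.21
Supplemental (31.5% flat on bonus): 31.5% × £1,000.00 = £315.00
Total canton income tax: £1,808.21 + £315.00 = £2,123.21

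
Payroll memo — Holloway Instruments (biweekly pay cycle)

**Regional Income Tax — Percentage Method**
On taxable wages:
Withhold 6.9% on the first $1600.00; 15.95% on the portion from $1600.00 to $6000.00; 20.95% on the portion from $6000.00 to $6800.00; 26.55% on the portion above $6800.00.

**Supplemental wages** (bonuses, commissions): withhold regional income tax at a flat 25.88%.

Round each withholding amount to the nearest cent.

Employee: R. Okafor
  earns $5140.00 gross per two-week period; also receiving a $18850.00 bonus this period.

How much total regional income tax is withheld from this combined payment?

$5553.41

Regional Income Tax: taxable = $5140.00
  $110.40 + 15.95% × ($5140.00 − $1600.00) = $110.40 + 15.95% × $3540.00 = $675.03
Supplemental (25.88% flat on bonus): 25.88% × $18850.00 = $4878.38
Total regional income tax: $675.03 + $4878.38 = $5553.41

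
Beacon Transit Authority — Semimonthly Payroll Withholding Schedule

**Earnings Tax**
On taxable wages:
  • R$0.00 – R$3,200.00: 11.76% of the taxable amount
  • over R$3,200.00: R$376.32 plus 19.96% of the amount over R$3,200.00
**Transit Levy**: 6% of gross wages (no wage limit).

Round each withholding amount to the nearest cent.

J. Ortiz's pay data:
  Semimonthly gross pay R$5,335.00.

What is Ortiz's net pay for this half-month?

Earnings Tax: taxable = R$5,335.00
  R$376.32 + 19.96% × (R$5,335.00 − R$3,200.00) = R$376.32 + 19.96% × R$2,135.00 = R$802.47
Transit Levy: 6% × R$5,335.00 = R$320.10
Total withheld: R$802.47 + R$320.10 = R$1,122.57
Net pay: R$5,335.00 − R$1,122.57 = R$4,212.43

R$4,212.43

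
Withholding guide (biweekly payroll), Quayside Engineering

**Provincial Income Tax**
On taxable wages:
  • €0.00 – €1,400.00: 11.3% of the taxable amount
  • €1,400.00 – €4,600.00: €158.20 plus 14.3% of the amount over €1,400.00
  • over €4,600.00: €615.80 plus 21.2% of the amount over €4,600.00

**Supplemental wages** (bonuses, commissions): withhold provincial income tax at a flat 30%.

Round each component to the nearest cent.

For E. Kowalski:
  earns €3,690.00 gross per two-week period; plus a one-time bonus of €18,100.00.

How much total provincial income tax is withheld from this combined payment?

Provincial Income Tax: taxable = €3,690.00
  €158.20 + 14.3% × (€3,690.00 − €1,400.00) = €158.20 + 14.3% × €2,290.00 = €485.67
Supplemental (30% flat on bonus): 30% × €18,100.00 = €5,430.00
Total provincial income tax: €485.67 + €5,430.00 = €5,915.67

€5,915.67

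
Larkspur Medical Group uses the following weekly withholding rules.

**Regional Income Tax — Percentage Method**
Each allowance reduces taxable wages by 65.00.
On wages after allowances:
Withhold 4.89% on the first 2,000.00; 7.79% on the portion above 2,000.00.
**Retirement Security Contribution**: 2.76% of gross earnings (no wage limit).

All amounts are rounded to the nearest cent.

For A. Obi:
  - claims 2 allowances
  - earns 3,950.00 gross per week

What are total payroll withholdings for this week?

Regional Income Tax: taxable = 3,950.00 − 2×65.00 = 3,820.00
  97.80 + 7.79% × (3,820.00 − 2,000.00) = 97.80 + 7.79% × 1,820.00 = 239.58
Retirement Security Contribution: 2.76% × 3,950.00 = 109.02
Total: 239.58 + 109.02 = 348.60

348.60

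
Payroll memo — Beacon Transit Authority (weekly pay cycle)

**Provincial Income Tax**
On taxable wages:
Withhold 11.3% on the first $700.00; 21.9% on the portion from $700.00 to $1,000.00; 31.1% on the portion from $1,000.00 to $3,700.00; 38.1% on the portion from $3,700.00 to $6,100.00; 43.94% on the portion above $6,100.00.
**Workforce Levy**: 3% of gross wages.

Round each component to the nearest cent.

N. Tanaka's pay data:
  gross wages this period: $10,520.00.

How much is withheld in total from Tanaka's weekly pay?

$4,156.65

Provincial Income Tax: taxable = $10,520.00
  $1,898.90 + 43.94% × ($10,520.00 − $6,100.00) = $1,898.90 + 43.94% × $4,420.00 = $3,841.05
Workforce Levy: 3% × $10,520.00 = $315.60
Total: $3,841.05 + $315.60 = $4,156.65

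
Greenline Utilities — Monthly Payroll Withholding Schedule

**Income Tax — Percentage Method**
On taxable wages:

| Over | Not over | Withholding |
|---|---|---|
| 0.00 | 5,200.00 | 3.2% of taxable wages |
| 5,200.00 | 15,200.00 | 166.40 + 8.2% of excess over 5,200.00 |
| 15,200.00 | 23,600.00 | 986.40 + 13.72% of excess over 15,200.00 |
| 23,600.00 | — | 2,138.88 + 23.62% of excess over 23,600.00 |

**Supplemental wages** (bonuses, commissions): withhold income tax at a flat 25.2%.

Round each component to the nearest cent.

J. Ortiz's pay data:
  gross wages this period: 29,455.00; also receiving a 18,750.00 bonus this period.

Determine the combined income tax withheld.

8,246.83

Income Tax: taxable = 29,455.00
  2,138.88 + 23.62% × (29,455.00 − 23,600.00) = 2,138.88 + 23.62% × 5,855.00 = 3,521.83
Supplemental (25.2% flat on bonus): 25.2% × 18,750.00 = 4,725.00
Total income tax: 3,521.83 + 4,725.00 = 8,246.83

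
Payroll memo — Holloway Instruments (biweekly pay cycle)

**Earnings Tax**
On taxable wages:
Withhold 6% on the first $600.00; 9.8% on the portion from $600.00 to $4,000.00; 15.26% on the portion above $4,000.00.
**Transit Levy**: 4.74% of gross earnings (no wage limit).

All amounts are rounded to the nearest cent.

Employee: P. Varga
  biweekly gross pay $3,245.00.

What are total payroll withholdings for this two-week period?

Earnings Tax: taxable = $3,245.00
  $36.00 + 9.8% × ($3,245.00 − $600.00) = $36.00 + 9.8% × $2,645.00 = $295.21
Transit Levy: 4.74% × $3,245.00 = $153.81
Total: $295.21 + $153.81 = $449.02

$449.02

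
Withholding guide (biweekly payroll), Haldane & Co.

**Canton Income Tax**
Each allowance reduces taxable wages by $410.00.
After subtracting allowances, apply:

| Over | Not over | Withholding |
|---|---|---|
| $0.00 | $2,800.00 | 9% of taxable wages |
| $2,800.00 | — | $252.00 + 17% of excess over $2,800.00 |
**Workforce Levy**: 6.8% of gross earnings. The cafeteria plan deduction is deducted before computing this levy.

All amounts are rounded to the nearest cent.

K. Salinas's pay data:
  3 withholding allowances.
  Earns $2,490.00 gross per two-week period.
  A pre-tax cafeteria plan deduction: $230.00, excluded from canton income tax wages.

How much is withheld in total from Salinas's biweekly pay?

Canton Income Tax: taxable = $2,490.00 − $230.00 − 3×$410.00 = $1,030.00
  9% × $1,030.00 = $92.70
Workforce Levy: 6.8% × $2,260.00 = $153.68
Total: $92.70 + $153.68 = $246.38

$246.38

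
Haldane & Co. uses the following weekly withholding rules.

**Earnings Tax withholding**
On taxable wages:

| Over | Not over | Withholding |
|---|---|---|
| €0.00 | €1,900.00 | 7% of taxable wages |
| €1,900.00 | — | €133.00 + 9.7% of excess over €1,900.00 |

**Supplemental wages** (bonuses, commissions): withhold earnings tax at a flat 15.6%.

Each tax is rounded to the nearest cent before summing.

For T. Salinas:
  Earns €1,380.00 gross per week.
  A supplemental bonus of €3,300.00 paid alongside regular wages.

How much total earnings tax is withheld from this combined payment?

€611.40

Earnings Tax: taxable = €1,380.00
  7% × €1,380.00 = €96.60
Supplemental (15.6% flat on bonus): 15.6% × €3,300.00 = €514.80
Total earnings tax: €96.60 + €514.80 = €611.40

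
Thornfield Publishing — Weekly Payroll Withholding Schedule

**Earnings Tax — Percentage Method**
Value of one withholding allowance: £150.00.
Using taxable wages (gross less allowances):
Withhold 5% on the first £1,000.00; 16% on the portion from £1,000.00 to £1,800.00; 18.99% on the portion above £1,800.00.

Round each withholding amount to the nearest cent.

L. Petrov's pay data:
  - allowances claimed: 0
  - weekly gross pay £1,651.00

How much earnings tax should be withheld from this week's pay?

£154.16

Earnings Tax: taxable = £1,651.00
  £50.00 + 16% × (£1,651.00 − £1,000.00) = £50.00 + 16% × £651.00 = £154.16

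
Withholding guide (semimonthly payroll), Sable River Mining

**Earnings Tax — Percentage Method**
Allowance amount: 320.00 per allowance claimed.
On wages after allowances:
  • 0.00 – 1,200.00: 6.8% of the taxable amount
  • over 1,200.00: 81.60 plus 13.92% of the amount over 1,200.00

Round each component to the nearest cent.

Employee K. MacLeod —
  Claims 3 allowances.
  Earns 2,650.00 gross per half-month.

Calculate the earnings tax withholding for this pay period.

149.81

Earnings Tax: taxable = 2,650.00 − 3×320.00 = 1,690.00
  81.60 + 13.92% × (1,690.00 − 1,200.00) = 81.60 + 13.92% × 490.00 = 149.81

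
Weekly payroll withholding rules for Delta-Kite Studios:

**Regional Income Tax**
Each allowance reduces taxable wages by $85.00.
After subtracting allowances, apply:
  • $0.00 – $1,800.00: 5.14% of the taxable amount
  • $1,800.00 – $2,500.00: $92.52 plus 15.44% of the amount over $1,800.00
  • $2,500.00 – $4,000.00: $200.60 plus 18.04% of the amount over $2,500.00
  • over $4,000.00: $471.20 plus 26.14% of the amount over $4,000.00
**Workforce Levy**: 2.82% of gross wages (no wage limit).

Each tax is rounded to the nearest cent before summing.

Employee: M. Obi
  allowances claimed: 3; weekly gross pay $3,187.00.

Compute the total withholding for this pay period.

$368.40

Regional Income Tax: taxable = $3,187.00 − 3×$85.00 = $2,932.00
  $200.60 + 18.04% × ($2,932.00 − $2,500.00) = $200.60 + 18.04% × $432.00 = $278.53
Workforce Levy: 2.82% × $3,187.00 = $89.87
Total: $278.53 + $89.87 = $368.40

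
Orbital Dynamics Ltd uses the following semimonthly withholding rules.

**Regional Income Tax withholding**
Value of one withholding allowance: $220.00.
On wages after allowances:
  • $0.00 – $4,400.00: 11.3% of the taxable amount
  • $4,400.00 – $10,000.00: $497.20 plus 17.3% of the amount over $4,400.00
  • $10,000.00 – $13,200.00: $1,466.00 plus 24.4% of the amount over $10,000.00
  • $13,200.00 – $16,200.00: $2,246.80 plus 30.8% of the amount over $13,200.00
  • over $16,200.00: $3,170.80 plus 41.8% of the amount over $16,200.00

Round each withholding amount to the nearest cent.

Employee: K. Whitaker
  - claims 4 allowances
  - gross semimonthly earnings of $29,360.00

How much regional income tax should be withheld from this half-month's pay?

Regional Income Tax: taxable = $29,360.00 − 4×$220.00 = $28,480.00
  $3,170.80 + 41.8% × ($28,480.00 − $16,200.00) = $3,170.80 + 41.8% × $12,280.00 = $8,303.84

$8,303.84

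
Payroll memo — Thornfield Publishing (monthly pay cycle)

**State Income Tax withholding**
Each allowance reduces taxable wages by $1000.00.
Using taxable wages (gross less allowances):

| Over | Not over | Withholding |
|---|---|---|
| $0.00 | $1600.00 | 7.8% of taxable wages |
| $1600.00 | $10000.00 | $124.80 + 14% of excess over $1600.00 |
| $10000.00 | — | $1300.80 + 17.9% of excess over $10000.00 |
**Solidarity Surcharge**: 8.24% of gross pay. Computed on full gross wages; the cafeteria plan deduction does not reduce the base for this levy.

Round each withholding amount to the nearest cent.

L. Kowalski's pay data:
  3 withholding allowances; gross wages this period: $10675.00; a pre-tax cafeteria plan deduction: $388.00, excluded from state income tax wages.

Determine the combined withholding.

$1800.60

State Income Tax: taxable = $10675.00 − $388.00 − 3×$1000.00 = $7287.00
  $124.80 + 14% × ($7287.00 − $1600.00) = $124.80 + 14% × $5687.00 = $920.98
Solidarity Surcharge: 8.24% × $10675.00 = $879.62
Total: $920.98 + $879.62 = $1800.60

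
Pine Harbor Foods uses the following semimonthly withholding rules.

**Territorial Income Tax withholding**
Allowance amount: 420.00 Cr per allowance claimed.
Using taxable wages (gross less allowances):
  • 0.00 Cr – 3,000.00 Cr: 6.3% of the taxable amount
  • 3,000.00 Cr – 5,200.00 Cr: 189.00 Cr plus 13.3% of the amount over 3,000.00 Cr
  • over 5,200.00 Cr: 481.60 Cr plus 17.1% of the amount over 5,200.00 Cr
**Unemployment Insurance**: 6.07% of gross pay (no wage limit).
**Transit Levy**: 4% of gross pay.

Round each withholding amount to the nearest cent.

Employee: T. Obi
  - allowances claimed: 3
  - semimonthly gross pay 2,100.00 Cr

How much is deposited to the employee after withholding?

Territorial Income Tax: taxable = 2,100.00 Cr − 3×420.00 Cr = 840.00 Cr
  6.3% × 840.00 Cr = 52.92 Cr
Unemployment Insurance: 6.07% × 2,100.00 Cr = 127.47 Cr
Transit Levy: 4% × 2,100.00 Cr = 84.00 Cr
Total withheld: 52.92 Cr + 127.47 Cr + 84.00 Cr = 264.39 Cr
Net pay: 2,100.00 Cr − 264.39 Cr = 1,835.61 Cr

1,835.61 Cr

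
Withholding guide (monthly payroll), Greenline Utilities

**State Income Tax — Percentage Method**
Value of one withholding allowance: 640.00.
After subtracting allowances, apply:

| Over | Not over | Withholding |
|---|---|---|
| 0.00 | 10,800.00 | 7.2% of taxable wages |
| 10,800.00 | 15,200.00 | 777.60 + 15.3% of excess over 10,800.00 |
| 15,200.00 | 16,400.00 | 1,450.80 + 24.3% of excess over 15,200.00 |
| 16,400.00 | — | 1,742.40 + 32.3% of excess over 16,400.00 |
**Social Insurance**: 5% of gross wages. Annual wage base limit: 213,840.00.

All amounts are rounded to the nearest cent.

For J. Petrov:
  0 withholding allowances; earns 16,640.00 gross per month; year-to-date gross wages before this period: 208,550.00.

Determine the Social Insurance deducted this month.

Social Insurance: cap 213,840.00 − YTD 208,550.00 = 5,290.00 subject; 5% × 5,290.00 = 264.50

264.50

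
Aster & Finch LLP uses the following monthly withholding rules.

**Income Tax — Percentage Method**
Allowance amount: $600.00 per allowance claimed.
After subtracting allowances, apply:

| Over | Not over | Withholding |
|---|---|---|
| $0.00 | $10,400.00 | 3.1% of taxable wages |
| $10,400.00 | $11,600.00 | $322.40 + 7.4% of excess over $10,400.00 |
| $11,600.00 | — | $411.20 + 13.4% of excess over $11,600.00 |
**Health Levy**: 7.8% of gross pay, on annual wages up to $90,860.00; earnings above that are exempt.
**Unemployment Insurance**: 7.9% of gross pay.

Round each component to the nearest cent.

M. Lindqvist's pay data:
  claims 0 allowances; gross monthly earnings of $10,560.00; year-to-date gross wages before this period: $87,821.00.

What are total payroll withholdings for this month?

$1,405.52

Income Tax: taxable = $10,560.00
  $322.40 + 7.4% × ($10,560.00 − $10,400.00) = $322.40 + 7.4% × $160.00 = $334.24
Health Levy: cap $90,860.00 − YTD $87,821.00 = $3,039.00 subject; 7.8% × $3,039.00 = $237.04
Unemployment Insurance: 7.9% × $10,560.00 = $834.24
Total: $334.24 + $237.04 + $834.24 = $1,405.52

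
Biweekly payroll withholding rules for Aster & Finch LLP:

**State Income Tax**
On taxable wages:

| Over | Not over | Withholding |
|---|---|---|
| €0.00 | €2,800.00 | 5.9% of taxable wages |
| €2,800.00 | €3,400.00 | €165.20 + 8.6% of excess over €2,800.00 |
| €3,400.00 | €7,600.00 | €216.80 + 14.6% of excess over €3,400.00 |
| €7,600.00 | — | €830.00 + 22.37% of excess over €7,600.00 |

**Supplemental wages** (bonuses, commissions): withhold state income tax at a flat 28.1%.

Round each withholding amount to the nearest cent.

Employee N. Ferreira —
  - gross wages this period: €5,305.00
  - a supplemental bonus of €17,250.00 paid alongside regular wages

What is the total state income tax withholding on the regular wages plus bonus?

€5,342.18

State Income Tax: taxable = €5,305.00
  €216.80 + 14.6% × (€5,305.00 − €3,400.00) = €216.80 + 14.6% × €1,905.00 = €494.93
Supplemental (28.1% flat on bonus): 28.1% × €17,250.00 = €4,847.25
Total state income tax: €494.93 + €4,847.25 = €5,342.18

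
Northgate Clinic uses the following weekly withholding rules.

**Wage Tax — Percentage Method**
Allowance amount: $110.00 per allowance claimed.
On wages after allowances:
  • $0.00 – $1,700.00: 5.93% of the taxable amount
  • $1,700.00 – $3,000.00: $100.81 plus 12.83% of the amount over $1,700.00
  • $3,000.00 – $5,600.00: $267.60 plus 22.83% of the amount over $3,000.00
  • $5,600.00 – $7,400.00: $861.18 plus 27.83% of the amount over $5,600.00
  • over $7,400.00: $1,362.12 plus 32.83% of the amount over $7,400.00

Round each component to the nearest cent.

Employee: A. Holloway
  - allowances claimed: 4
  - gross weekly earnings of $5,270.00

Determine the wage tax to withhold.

$685.39

Wage Tax: taxable = $5,270.00 − 4×$110.00 = $4,830.00
  $267.60 + 22.83% × ($4,830.00 − $3,000.00) = $267.60 + 22.83% × $1,830.00 = $685.39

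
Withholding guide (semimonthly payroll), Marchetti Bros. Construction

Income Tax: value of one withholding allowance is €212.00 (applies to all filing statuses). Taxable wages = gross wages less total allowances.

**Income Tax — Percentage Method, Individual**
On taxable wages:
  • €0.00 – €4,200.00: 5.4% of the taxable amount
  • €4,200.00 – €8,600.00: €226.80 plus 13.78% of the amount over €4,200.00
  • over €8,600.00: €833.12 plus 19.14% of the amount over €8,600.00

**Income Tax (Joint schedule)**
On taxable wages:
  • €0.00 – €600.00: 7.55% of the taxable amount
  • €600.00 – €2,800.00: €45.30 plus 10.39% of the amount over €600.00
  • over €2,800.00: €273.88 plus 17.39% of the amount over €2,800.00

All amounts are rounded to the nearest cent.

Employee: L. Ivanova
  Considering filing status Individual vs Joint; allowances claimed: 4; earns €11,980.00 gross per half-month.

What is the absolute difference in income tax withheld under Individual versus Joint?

Income Tax (Individual): taxable = €11,980.00 − 4×€212.00 = €11,132.00
  €833.12 + 19.14% × (€11,132.00 − €8,600.00) = €833.12 + 19.14% × €2,532.00 = €1,317.74
Income Tax (Joint): taxable = €11,980.00 − 4×€212.00 = €11,132.00
  €273.88 + 17.39% × (€11,132.00 − €2,800.00) = €273.88 + 17.39% × €8,332.00 = €1,722.81
Difference: |€1,317.74 − €1,722.81| = €405.07 (higher under Joint)

€405.07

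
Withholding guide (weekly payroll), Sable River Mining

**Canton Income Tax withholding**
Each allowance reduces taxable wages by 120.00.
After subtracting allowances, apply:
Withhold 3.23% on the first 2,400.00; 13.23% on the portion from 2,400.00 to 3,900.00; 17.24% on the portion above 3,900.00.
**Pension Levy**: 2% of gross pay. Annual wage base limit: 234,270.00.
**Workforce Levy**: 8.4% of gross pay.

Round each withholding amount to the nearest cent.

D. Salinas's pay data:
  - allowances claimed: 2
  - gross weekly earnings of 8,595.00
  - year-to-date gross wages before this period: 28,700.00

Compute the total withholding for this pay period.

Canton Income Tax: taxable = 8,595.00 − 2×120.00 = 8,355.00
  275.97 + 17.24% × (8,355.00 − 3,900.00) = 275.97 + 17.24% × 4,455.00 = 1,044.01
Pension Levy: 2% × 8,595.00 = 171.90
Workforce Levy: 8.4% × 8,595.00 = 721.98
Total: 1,044.01 + 171.90 + 721.98 = 1,937.89

1,937.89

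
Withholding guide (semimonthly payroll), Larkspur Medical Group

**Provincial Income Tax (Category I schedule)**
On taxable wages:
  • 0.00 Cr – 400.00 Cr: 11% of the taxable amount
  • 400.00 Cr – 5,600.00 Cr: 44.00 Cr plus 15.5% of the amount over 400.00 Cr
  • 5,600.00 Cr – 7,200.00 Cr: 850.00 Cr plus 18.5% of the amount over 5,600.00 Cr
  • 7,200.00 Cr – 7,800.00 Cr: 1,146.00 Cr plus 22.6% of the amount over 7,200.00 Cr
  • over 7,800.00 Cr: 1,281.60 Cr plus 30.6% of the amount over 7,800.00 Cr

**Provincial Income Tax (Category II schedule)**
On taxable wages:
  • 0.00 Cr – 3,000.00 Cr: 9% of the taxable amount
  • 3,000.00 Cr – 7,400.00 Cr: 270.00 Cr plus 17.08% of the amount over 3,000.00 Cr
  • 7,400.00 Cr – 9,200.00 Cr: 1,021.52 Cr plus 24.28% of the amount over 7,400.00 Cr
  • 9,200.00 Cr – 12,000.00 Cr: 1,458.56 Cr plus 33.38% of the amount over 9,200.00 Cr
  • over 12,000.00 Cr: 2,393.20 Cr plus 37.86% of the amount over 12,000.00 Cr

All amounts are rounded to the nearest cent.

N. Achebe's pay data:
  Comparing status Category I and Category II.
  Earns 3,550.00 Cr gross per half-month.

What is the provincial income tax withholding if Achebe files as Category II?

Provincial Income Tax (Category II): taxable = 3,550.00 Cr
  270.00 Cr + 17.08% × (3,550.00 Cr − 3,000.00 Cr) = 270.00 Cr + 17.08% × 550.00 Cr = 363.94 Cr

363.94 Cr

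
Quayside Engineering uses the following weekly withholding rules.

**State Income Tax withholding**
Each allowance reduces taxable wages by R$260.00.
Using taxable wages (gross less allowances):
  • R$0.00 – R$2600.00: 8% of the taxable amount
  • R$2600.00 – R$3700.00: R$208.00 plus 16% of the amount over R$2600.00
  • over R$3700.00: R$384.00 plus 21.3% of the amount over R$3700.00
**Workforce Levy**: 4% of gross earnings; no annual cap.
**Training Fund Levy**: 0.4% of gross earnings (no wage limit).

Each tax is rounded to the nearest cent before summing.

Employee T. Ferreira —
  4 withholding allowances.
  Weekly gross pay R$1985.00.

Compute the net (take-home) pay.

R$1822.06

State Income Tax: taxable = R$1985.00 − 4×R$260.00 = R$945.00
  8% × R$945.00 = R$75.60
Workforce Levy: 4% × R$1985.00 = R$79.40
Training Fund Levy: 0.4% × R$1985.00 = R$7.94
Total withheld: R$75.60 + R$79.40 + R$7.94 = R$162.94
Net pay: R$1985.00 − R$162.94 = R$1822.06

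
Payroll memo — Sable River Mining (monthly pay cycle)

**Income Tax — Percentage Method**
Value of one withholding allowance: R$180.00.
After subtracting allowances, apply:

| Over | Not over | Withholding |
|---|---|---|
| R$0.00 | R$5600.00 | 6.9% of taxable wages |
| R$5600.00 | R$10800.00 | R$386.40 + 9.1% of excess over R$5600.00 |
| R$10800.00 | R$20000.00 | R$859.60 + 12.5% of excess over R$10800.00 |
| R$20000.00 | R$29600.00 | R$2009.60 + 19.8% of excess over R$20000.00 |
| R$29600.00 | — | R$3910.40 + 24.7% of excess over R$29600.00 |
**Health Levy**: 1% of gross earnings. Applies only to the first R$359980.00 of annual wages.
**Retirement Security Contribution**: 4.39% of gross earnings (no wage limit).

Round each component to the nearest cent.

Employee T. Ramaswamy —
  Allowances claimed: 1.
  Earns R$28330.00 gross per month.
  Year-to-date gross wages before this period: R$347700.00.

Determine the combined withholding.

R$4989.79

Income Tax: taxable = R$28330.00 − 1×R$180.00 = R$28150.00
  R$2009.60 + 19.8% × (R$28150.00 − R$20000.00) = R$2009.60 + 19.8% × R$8150.00 = R$3623.30
Health Levy: cap R$359980.00 − YTD R$347700.00 = R$12280.00 subject; 1% × R$12280.00 = R$122.80
Retirement Security Contribution: 4.39% × R$28330.00 = R$1243.69
Total: R$3623.30 + R$122.80 + R$1243.69 = R$4989.79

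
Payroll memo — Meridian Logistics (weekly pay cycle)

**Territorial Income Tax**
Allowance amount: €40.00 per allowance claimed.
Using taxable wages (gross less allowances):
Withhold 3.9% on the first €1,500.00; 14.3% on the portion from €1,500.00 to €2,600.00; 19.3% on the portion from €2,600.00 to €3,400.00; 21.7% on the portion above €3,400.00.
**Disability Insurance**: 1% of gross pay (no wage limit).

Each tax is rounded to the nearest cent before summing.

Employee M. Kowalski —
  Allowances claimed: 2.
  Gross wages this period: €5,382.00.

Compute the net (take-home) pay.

€4,545.25

Territorial Income Tax: taxable = €5,382.00 − 2×€40.00 = €5,302.00
  €370.20 + 21.7% × (€5,302.00 − €3,400.00) = €370.20 + 21.7% × €1,902.00 = €782.93
Disability Insurance: 1% × €5,382.00 = €53.82
Total withheld: €782.93 + €53.82 = €836.75
Net pay: €5,382.00 − €836.75 = €4,545.25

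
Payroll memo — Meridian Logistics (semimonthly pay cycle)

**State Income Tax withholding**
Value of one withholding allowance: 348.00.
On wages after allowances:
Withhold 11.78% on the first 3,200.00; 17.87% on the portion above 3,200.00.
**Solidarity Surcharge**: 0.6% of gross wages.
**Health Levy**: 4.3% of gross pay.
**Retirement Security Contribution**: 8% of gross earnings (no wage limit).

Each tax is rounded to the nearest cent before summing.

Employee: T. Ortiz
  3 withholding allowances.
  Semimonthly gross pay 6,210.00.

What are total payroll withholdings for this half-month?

State Income Tax: taxable = 6,210.00 − 3×348.00 = 5,166.00
  376.96 + 17.87% × (5,166.00 − 3,200.00) = 376.96 + 17.87% × 1,966.00 = 728.28
Solidarity Surcharge: 0.6% × 6,210.00 = 37.26
Health Levy: 4.3% × 6,210.00 = 267.03
Retirement Security Contribution: 8% × 6,210.00 = 496.80
Total: 728.28 + 37.26 + 267.03 + 496.80 = 1,529.37

1,529.37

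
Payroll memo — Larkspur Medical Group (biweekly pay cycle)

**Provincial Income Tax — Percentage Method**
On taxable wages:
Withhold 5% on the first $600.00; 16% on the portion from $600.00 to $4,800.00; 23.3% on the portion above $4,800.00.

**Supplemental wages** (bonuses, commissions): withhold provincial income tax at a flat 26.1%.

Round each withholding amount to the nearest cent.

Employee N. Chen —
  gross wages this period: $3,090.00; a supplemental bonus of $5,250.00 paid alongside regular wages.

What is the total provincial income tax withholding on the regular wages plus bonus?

$1,798.65

Provincial Income Tax: taxable = $3,090.00
  $30.00 + 16% × ($3,090.00 − $600.00) = $30.00 + 16% × $2,490.00 = $428.40
Supplemental (26.1% flat on bonus): 26.1% × $5,250.00 = $1,370.25
Total provincial income tax: $428.40 + $1,370.25 = $1,798.65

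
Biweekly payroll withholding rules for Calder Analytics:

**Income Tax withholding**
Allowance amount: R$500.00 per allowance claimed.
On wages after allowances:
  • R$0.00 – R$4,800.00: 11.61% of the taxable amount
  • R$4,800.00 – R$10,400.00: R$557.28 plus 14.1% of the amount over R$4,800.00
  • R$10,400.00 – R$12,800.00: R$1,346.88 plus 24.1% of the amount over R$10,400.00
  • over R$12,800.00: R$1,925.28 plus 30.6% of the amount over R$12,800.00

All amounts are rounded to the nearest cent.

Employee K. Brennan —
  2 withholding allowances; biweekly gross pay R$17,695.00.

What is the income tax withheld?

R$3,117.15

Income Tax: taxable = R$17,695.00 − 2×R$500.00 = R$16,695.00
  R$1,925.28 + 30.6% × (R$16,695.00 − R$12,800.00) = R$1,925.28 + 30.6% × R$3,895.00 = R$3,117.15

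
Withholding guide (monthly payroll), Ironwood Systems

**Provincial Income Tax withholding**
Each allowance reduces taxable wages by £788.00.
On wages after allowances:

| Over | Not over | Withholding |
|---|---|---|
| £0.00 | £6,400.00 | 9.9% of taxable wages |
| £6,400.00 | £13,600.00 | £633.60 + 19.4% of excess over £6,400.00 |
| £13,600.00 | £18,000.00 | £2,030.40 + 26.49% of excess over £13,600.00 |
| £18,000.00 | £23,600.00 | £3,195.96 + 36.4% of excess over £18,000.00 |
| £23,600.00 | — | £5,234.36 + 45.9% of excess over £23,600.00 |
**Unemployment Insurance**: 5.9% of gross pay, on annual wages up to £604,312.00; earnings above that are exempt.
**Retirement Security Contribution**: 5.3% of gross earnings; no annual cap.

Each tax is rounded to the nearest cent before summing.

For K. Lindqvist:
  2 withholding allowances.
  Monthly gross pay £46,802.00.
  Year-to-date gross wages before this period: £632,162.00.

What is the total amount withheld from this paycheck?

£17,641.20

Provincial Income Tax: taxable = £46,802.00 − 2×£788.00 = £45,226.00
  £5,234.36 + 45.9% × (£45,226.00 − £23,600.00) = £5,234.36 + 45.9% × £21,626.00 = £15,160.69
Unemployment Insurance: YTD £632,162.00 ≥ cap £604,312.00 → £0.00
Retirement Security Contribution: 5.3% × £46,802.00 = £2,480.51
Total: £15,160.69 + £0.00 + £2,480.51 = £17,641.20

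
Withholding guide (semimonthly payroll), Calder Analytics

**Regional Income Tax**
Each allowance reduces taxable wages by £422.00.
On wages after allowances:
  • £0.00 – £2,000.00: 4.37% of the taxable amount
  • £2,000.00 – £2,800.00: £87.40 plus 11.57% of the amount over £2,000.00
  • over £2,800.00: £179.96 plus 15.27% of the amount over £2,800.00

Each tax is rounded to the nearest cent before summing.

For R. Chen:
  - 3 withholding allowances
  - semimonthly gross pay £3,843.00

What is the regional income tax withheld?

Regional Income Tax: taxable = £3,843.00 − 3×£422.00 = £2,577.00
  £87.40 + 11.57% × (£2,577.00 − £2,000.00) = £87.40 + 11.57% × £577.00 = £154.16

£154.16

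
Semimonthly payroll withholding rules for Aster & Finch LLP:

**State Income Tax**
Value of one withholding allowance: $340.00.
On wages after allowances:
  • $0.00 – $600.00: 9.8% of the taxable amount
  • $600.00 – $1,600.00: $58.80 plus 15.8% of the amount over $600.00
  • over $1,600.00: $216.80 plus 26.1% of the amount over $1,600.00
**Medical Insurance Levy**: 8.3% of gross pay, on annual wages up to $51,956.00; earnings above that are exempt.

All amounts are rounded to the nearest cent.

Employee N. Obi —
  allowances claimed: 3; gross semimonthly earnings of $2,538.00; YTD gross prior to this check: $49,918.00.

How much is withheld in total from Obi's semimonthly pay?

$372.99

State Income Tax: taxable = $2,538.00 − 3×$340.00 = $1,518.00
  $58.80 + 15.8% × ($1,518.00 − $600.00) = $58.80 + 15.8% × $918.00 = $203.84
Medical Insurance Levy: cap $51,956.00 − YTD $49,918.00 = $2,038.00 subject; 8.3% × $2,038.00 = $169.15
Total: $203.84 + $169.15 = $372.99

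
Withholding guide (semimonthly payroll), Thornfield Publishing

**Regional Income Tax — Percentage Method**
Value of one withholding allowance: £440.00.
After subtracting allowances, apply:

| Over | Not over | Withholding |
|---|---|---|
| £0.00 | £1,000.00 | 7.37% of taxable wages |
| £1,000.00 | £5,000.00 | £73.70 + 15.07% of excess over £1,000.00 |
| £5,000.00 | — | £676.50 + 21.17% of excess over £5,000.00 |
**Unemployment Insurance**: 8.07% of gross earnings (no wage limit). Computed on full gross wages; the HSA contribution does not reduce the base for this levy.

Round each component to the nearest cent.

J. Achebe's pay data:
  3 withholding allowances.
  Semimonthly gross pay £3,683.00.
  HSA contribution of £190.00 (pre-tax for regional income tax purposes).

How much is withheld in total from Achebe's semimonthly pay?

Regional Income Tax: taxable = £3,683.00 − £190.00 − 3×£440.00 = £2,173.00
  £73.70 + 15.07% × (£2,173.00 − £1,000.00) = £73.70 + 15.07% × £1,173.00 = £250.47
Unemployment Insurance: 8.07% × £3,683.00 = £297.22
Total: £250.47 + £297.22 = £547.69

£547.69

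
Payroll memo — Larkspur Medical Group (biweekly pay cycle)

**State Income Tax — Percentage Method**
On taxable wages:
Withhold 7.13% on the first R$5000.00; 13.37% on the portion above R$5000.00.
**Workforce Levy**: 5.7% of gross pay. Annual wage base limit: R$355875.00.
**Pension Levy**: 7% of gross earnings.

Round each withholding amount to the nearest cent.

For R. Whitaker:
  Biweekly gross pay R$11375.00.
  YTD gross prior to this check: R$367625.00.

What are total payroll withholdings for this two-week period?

R$2005.09

State Income Tax: taxable = R$11375.00
  R$356.50 + 13.37% × (R$11375.00 − R$5000.00) = R$356.50 + 13.37% × R$6375.00 = R$1208.84
Workforce Levy: YTD R$367625.00 ≥ cap R$355875.00 → R$0.00
Pension Levy: 7% × R$11375.00 = R$796.25
Total: R$1208.84 + R$0.00 + R$796.25 = R$2005.09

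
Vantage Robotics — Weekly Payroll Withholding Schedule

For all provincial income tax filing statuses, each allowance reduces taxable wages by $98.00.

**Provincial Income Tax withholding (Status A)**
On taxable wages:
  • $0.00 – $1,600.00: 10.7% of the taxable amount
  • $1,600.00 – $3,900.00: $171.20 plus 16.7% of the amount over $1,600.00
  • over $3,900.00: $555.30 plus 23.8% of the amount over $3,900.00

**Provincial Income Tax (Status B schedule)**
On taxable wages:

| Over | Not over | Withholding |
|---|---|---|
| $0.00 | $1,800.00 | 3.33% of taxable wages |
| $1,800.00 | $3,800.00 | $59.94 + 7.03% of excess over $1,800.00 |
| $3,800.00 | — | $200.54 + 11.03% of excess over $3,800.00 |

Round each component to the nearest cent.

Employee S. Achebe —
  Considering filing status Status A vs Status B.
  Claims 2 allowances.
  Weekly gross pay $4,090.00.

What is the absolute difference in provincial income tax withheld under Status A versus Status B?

$343.39

Provincial Income Tax (Status A): taxable = $4,090.00 − 2×$98.00 = $3,894.00
  $171.20 + 16.7% × ($3,894.00 − $1,600.00) = $171.20 + 16.7% × $2,294.00 = $554.30
Provincial Income Tax (Status B): taxable = $4,090.00 − 2×$98.00 = $3,894.00
  $200.54 + 11.03% × ($3,894.00 − $3,800.00) = $200.54 + 11.03% × $94.00 = $210.91
Difference: |$554.30 − $210.91| = $343.39 (higher under Status A)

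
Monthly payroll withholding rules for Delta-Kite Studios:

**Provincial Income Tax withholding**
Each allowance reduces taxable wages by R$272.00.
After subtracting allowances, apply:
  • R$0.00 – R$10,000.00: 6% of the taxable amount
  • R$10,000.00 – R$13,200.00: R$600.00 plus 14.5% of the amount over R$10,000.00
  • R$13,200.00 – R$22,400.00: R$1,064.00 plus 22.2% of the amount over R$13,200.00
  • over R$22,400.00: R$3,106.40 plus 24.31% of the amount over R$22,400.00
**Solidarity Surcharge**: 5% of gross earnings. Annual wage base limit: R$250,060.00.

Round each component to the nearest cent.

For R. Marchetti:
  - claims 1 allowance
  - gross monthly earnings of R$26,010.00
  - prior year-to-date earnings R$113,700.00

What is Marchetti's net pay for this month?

Provincial Income Tax: taxable = R$26,010.00 − 1×R$272.00 = R$25,738.00
  R$3,106.40 + 24.31% × (R$25,738.00 − R$22,400.00) = R$3,106.40 + 24.31% × R$3,338.00 = R$3,917.87
Solidarity Surcharge: 5% × R$26,010.00 = R$1,300.50
Total withheld: R$3,917.87 + R$1,300.50 = R$5,218.37
Net pay: R$26,010.00 − R$5,218.37 = R$20,791.63

R$20,791.63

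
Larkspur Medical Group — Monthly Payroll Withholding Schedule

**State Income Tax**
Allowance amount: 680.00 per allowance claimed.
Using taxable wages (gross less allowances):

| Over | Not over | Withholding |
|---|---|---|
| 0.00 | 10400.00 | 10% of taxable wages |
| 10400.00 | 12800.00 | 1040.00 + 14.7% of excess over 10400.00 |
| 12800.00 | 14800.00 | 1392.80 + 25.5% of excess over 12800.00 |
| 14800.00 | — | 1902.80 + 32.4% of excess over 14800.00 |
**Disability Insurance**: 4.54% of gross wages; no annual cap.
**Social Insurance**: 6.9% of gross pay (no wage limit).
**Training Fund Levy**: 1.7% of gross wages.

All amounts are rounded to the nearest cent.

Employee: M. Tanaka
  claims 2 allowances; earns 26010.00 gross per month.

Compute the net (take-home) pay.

State Income Tax: taxable = 26010.00 − 2×680.00 = 24650.00
  1902.80 + 32.4% × (24650.00 − 14800.00) = 1902.80 + 32.4% × 9850.00 = 5094.20
Disability Insurance: 4.54% × 26010.00 = 1180.85
Social Insurance: 6.9% × 26010.00 = 1794.69
Training Fund Levy: 1.7% × 26010.00 = 442.17
Total withheld: 5094.20 + 1180.85 + 1794.69 + 442.17 = 8511.91
Net pay: 26010.00 − 8511.91 = 17498.09

17498.09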